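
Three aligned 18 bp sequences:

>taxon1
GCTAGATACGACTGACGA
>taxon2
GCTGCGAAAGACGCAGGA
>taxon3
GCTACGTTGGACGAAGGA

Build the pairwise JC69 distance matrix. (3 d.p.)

d(taxon1,taxon2) = 0.673, d(taxon1,taxon3) = 0.548, d(taxon2,taxon3) = 0.347

taxon1–taxon2: 8/18 sites differ → p ≈ 0.444444, d = −0.75 ln(1 − 0.592592) = 0.673455 ≈ 0.673.
taxon1–taxon3: 7/18 sites differ → p ≈ 0.388889, d = −0.75 ln(1 − 0.518519) = 0.548166 ≈ 0.548.
taxon2–taxon3: 5/18 sites differ → p ≈ 0.277778, d = −0.75 ln(1 − 0.370371) = 0.346968 ≈ 0.347.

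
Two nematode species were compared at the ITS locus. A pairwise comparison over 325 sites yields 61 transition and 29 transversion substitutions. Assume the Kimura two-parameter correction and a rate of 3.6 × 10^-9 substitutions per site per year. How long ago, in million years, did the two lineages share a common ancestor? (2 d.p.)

P = 61/325 ≈ 0.187692 and Q = 29/325 ≈ 0.089231.
Under the Kimura two-parameter model, d = −½ ln(1 − 2P − Q) − ¼ ln(1 − 2Q).
1 − 2P − Q = 0.535385, giving −½ ln(0.535385) = 0.312385.
1 − 2Q = 0.821538, giving −¼ ln(0.821538) = 0.049144.
d = 0.312385 + 0.049144 = 0.361529.
Under a molecular clock d = 2μt, so t = d/(2μ) = 0.361529 / (2 × 3.6 × 10^-9) = 50.21 million years.

50.21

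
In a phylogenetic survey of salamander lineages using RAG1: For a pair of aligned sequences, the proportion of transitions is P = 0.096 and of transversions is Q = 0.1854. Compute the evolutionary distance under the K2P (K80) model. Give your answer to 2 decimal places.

0.35

Under the Kimura two-parameter model, d = −½ ln(1 − 2P − Q) − ¼ ln(1 − 2Q).
1 − 2P − Q = 0.6226, giving −½ ln(0.6226) = 0.236926.
1 − 2Q = 0.6292, giving −¼ ln(0.6292) = 0.115827.
d = 0.236926 + 0.115827 = 0.352753.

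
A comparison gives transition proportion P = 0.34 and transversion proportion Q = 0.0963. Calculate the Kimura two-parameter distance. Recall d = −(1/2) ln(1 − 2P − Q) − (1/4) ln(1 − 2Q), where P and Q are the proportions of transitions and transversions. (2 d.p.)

0.80

Under the Kimura two-parameter model, d = −½ ln(1 − 2P − Q) − ¼ ln(1 − 2Q).
1 − 2P − Q = 0.2237, giving −½ ln(0.2237) = 0.748725.
1 − 2Q = 0.8074, giving −¼ ln(0.8074) = 0.053484.
d = 0.748725 + 0.053484 = 0.802209.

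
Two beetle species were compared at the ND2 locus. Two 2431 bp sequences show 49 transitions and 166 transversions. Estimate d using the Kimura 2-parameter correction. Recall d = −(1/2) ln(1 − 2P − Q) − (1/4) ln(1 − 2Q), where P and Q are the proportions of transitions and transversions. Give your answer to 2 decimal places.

0.09

P = 49/2431 ≈ 0.020156 and Q = 166/2431 ≈ 0.068285.
Under the Kimura two-parameter model, d = −½ ln(1 − 2P − Q) − ¼ ln(1 − 2Q).
1 − 2P − Q = 0.891403, giving −½ ln(0.891403) = 0.057479.
1 − 2Q = 0.86343, giving −¼ ln(0.86343) = 0.036711.
d = 0.057479 + 0.036711 = 0.094190.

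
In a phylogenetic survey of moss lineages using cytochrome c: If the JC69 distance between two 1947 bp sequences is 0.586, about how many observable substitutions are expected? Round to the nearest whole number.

792

Invert JC69: p = (3/4)(1 − e^(−4d/3)) = 0.75 × (1 − e^(-0.781333)) = 0.75 × (1 − 0.457795) = 0.406654.
Expected differing sites = pL ≈ 0.406654 × 1947 = 791.755338 ≈ 792.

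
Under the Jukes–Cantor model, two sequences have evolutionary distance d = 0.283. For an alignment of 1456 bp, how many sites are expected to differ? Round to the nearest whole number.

343

Invert JC69: p = (3/4)(1 − e^(−4d/3)) = 0.75 × (1 − e^(-0.377333)) = 0.75 × (1 − 0.685688) = 0.235734.
Expected differing sites = pL ≈ 0.235734 × 1456 = 343.228704 ≈ 343.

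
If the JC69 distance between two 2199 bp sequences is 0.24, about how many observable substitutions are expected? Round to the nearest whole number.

452

Invert JC69: p = (3/4)(1 − e^(−4d/3)) = 0.75 × (1 − e^(-0.32)) = 0.75 × (1 − 0.726149) = 0.205388.
Expected differing sites = pL ≈ 0.205388 × 2199 = 451.648212 ≈ 452.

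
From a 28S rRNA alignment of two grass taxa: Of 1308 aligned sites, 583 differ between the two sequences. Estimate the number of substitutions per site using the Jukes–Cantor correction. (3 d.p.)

p = 583/1308 ≈ 0.445719.
d = −(3/4) ln(1 − 4p/3) = −0.75 ln(1 − 0.594292) = −0.75 ln(0.405708)
  = −0.75 × (-0.902122) = 0.676592 substitutions/site.

0.677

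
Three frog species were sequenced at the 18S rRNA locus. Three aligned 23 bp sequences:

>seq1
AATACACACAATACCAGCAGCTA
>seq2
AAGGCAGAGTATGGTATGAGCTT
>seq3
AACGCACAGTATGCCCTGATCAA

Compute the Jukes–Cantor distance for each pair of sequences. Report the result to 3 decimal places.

d(seq1,seq2) = 0.761, d(seq1,seq3) = 0.650, d(seq2,seq3) = 0.467

seq1–seq2: 11/23 sites differ → p ≈ 0.478261, d = −0.75 ln(1 − 0.637681) = 0.761423 ≈ 0.761.
seq1–seq3: 10/23 sites differ → p ≈ 0.434783, d = −0.75 ln(1 − 0.579711) = 0.650110 ≈ 0.650.
seq2–seq3: 8/23 sites differ → p ≈ 0.347826, d = −0.75 ln(1 − 0.463768) = 0.467391 ≈ 0.467.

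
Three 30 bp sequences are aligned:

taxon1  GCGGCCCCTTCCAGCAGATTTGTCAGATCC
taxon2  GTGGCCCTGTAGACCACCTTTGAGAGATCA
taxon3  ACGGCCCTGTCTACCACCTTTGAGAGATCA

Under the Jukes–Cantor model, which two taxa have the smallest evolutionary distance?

taxon2 and taxon3

taxon1–taxon2: 11/30 differ, p = 0.367, d = 0.503.
taxon1–taxon3: 10/30 differ, p = 0.333, d = 0.441.
taxon2–taxon3: 4/30 differ, p = 0.133, d = 0.147.
The smallest distance is between taxon2 and taxon3.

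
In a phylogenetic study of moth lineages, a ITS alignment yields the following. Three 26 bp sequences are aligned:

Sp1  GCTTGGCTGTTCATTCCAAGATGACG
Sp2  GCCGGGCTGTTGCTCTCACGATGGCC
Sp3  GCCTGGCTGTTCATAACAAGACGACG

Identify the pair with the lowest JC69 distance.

Sp1 and Sp3

Sp1–Sp2: 9/26 differ, p = 0.346, d = 0.464.
Sp1–Sp3: 4/26 differ, p = 0.154, d = 0.172.
Sp2–Sp3: 9/26 differ, p = 0.346, d = 0.464.
The smallest distance is between Sp1 and Sp3.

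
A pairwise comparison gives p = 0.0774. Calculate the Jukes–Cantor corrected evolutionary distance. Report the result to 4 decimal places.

0.0817

d = −(3/4) ln(1 − 4p/3) = −0.75 ln(1 − 0.1032) = −0.75 ln(0.8968)
  = −0.75 × (-0.108922) = 0.081692 substitutions/site.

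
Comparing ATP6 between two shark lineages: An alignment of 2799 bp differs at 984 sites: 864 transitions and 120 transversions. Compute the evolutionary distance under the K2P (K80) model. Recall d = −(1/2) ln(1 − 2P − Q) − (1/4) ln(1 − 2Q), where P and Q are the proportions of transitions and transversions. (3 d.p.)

0.562

P = 864/2799 ≈ 0.308682 and Q = 120/2799 ≈ 0.042872.
Under the Kimura two-parameter model, d = −½ ln(1 − 2P − Q) − ¼ ln(1 − 2Q).
1 − 2P − Q = 0.339764, giving −½ ln(0.339764) = 0.539752.
1 − 2Q = 0.914256, giving −¼ ln(0.914256) = 0.022411.
d = 0.539752 + 0.022411 = 0.562163.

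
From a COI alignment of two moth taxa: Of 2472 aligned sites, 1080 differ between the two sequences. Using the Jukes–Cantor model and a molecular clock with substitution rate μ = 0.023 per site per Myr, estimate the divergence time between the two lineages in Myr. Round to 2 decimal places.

14.24

p = 1080/2472 ≈ 0.436893.
d = −(3/4) ln(1 − 4p/3) = −0.75 ln(1 − 0.582524) = −0.75 ln(0.417476)
  = −0.75 × (-0.873528) = 0.655146 substitutions/site.
Under a molecular clock d = 2μt, so t = d/(2μ) = 0.655146 / (2 × 0.023) = 14.24 Myr.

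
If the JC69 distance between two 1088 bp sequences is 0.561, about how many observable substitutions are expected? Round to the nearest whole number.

Invert JC69: p = (3/4)(1 − e^(−4d/3)) = 0.75 × (1 − e^(-0.748)) = 0.75 × (1 − 0.473312) = 0.395016.
Expected differing sites = pL ≈ 0.395016 × 1088 = 429.777408 ≈ 430.

430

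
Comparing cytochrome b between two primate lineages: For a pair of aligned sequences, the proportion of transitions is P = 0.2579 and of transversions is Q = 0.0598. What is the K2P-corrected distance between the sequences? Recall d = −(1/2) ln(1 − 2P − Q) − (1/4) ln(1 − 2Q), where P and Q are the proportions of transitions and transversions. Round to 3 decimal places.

0.460

Under the Kimura two-parameter model, d = −½ ln(1 − 2P − Q) − ¼ ln(1 − 2Q).
1 − 2P − Q = 0.4244, giving −½ ln(0.4244) = 0.428539.
1 − 2Q = 0.8804, giving −¼ ln(0.8804) = 0.031845.
d = 0.428539 + 0.031845 = 0.460384.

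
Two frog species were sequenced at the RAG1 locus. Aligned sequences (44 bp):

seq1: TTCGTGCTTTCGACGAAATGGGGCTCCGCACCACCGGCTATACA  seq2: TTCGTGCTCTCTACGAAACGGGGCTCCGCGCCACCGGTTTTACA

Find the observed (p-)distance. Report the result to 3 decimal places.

The sequences differ at 6 of 44 positions (sites 9, 12, 19, 30, 38, 40).
p = 6/44 = 0.136363… ≈ 0.136 (to 3 d.p.).

0.136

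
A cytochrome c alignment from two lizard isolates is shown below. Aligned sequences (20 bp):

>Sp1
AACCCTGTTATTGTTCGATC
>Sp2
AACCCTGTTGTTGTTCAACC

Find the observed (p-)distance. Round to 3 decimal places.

The sequences differ at 3 of 20 positions (sites 10, 17, 19).
p = 3/20 = 0.150.

0.150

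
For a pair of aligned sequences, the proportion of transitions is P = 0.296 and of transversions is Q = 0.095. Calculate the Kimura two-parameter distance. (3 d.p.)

Under the Kimura two-parameter model, d = −½ ln(1 − 2P − Q) − ¼ ln(1 − 2Q).
1 − 2P − Q = 0.313, giving −½ ln(0.313) = 0.580776.
1 − 2Q = 0.81, giving −¼ ln(0.81) = 0.052680.
d = 0.580776 + 0.052680 = 0.633456.

0.633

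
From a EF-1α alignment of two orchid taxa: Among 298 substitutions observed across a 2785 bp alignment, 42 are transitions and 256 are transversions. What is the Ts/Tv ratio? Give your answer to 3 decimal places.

R = 42/256 = 0.164062… ≈ 0.164 (to 3 d.p.).

0.164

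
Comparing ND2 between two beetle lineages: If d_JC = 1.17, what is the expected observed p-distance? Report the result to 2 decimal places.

0.59

p = (3/4)(1 − e^(−4d/3)) = 0.75 × (1 − e^(-1.56)) = 0.75 × (1 − 0.210136) = 0.592398.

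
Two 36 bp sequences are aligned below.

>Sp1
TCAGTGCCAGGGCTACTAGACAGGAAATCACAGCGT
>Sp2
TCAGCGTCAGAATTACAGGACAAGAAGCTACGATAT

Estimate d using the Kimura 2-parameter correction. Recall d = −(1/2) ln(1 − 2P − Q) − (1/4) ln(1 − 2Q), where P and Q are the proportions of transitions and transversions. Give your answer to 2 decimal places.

0.83

Of 36 sites, 14 differences are transitions and 1 are transversions, so P = 14/36 ≈ 0.388889 and Q = 1/36 ≈ 0.027778.
Under the Kimura two-parameter model, d = −½ ln(1 − 2P − Q) − ¼ ln(1 − 2Q).
1 − 2P − Q = 0.194444, giving −½ ln(0.194444) = 0.818806.
1 − 2Q = 0.944444, giving −¼ ln(0.944444) = 0.014290.
d = 0.818806 + 0.014290 = 0.833096.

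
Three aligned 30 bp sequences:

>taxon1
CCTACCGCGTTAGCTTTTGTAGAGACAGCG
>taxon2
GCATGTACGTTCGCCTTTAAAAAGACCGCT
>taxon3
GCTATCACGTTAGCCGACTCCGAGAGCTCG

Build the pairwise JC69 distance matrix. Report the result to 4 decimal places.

taxon1–taxon2: 13/30 sites differ → p ≈ 0.433333, d = −0.75 ln(1 − 0.577777) = 0.646666 ≈ 0.6467.
taxon1–taxon3: 13/30 sites differ → p ≈ 0.433333, d = −0.75 ln(1 − 0.577777) = 0.646666 ≈ 0.6467.
taxon2–taxon3: 15/30 sites differ → p = 0.5, d = −0.75 ln(1 − 0.666667) = 0.823960 ≈ 0.8240.

d(taxon1,taxon2) = 0.6467, d(taxon1,taxon3) = 0.6467, d(taxon2,taxon3) = 0.8240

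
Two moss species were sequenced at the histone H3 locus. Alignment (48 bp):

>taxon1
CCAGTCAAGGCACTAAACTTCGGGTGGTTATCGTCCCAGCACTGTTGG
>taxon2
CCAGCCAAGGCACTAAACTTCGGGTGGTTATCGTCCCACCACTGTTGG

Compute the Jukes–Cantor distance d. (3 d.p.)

The sequences differ at 2 of 48 sites (5, 39), so p = 2/48 ≈ 0.041667.
d = −(3/4) ln(1 − 4p/3) = −0.75 ln(1 − 0.055556) = −0.75 ln(0.944444)
  = −0.75 × (-0.057159) = 0.042869 substitutions/site.

0.043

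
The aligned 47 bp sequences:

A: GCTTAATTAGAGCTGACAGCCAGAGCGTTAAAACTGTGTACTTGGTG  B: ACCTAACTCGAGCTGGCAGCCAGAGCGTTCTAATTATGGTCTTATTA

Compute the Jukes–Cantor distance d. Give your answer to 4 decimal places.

0.3796

The sequences differ at 14 of 47 sites, so p = 14/47 ≈ 0.297872.
d = −(3/4) ln(1 − 4p/3) = −0.75 ln(1 − 0.397163) = −0.75 ln(0.602837)
  = −0.75 × (-0.506108) = 0.379581 substitutions/site.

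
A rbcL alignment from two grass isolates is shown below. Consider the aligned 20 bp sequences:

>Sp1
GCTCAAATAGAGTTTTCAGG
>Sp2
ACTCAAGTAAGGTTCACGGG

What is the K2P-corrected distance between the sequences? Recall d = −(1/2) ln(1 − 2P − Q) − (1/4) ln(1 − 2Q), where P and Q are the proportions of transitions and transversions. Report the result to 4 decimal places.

Of 20 sites, 6 differences are transitions and 1 are transversions, so P = 6/20 = 0.3 and Q = 1/20 = 0.05.
Under the Kimura two-parameter model, d = −½ ln(1 − 2P − Q) − ¼ ln(1 − 2Q).
1 − 2P − Q = 0.35, giving −½ ln(0.35) = 0.524911.
1 − 2Q = 0.9, giving −¼ ln(0.9) = 0.026340.
d = 0.524911 + 0.026340 = 0.551251.

0.5513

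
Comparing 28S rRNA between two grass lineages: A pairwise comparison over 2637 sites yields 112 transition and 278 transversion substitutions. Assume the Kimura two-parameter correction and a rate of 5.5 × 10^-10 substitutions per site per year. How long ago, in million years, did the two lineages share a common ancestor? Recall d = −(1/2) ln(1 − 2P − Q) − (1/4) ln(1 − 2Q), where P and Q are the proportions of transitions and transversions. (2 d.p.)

P = 112/2637 ≈ 0.042473 and Q = 278/2637 ≈ 0.105423.
Under the Kimura two-parameter model, d = −½ ln(1 − 2P − Q) − ¼ ln(1 − 2Q).
1 − 2P − Q = 0.809631, giving −½ ln(0.809631) = 0.105588.
1 − 2Q = 0.789154, giving −¼ ln(0.789154) = 0.059198.
d = 0.105588 + 0.059198 = 0.164786.
Under a molecular clock d = 2μt, so t = d/(2μ) = 0.164786 / (2 × 5.5 × 10^-10) = 149.81 million years.

149.81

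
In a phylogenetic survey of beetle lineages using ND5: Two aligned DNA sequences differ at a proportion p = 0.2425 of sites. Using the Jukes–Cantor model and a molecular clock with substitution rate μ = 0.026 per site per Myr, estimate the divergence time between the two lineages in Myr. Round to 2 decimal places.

d = −(3/4) ln(1 − 4p/3) = −0.75 ln(1 − 0.323333) = −0.75 ln(0.676667)
  = −0.75 × (-0.390576) = 0.292932 substitutions/site.
Under a molecular clock d = 2μt, so t = d/(2μ) = 0.292932 / (2 × 0.026) = 5.63 Myr.

5.63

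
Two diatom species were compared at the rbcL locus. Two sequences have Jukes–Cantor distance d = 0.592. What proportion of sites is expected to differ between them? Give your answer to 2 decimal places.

0.41

p = (3/4)(1 − e^(−4d/3)) = 0.75 × (1 − e^(-0.789333)) = 0.75 × (1 − 0.454148) = 0.409389.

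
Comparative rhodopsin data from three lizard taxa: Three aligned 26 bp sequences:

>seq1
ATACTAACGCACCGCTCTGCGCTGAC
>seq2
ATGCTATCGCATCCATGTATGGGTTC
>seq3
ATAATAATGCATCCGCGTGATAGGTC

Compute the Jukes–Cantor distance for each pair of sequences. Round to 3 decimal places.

seq1–seq2: 12/26 sites differ → p ≈ 0.461538, d = −0.75 ln(1 − 0.615384) = 0.716632 ≈ 0.717.
seq1–seq3: 12/26 sites differ → p ≈ 0.461538, d = −0.75 ln(1 − 0.615384) = 0.716632 ≈ 0.717.
seq2–seq3: 11/26 sites differ → p ≈ 0.423077, d = −0.75 ln(1 − 0.564103) = 0.622762 ≈ 0.623.

d(seq1,seq2) = 0.717, d(seq1,seq3) = 0.717, d(seq2,seq3) = 0.623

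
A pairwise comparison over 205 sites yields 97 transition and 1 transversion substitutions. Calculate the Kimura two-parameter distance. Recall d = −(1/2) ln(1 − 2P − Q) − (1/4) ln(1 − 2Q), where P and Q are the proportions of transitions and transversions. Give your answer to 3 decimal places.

1.513

P = 97/205 ≈ 0.473171 and Q = 1/205 ≈ 0.004878.
Under the Kimura two-parameter model, d = −½ ln(1 − 2P − Q) − ¼ ln(1 − 2Q).
1 − 2P − Q = 0.04878, giving −½ ln(0.04878) = 1.510217.
1 − 2Q = 0.990244, giving −¼ ln(0.990244) = 0.002451.
d = 1.510217 + 0.002451 = 1.512668.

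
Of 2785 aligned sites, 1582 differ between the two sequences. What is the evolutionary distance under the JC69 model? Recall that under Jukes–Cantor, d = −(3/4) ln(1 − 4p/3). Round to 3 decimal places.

1.062

p = 1582/2785 ≈ 0.568043.
d = −(3/4) ln(1 − 4p/3) = −0.75 ln(1 − 0.757391) = −0.75 ln(0.242609)
  = −0.75 × (-1.416304) = 1.062228 substitutions/site.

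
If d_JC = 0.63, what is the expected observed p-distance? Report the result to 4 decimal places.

0.4262

p = (3/4)(1 − e^(−4d/3)) = 0.75 × (1 − e^(-0.84)) = 0.75 × (1 − 0.431711) = 0.426217.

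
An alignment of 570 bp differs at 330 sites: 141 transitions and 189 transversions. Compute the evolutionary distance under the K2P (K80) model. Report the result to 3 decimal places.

1.147

P = 141/570 ≈ 0.247368 and Q = 189/570 ≈ 0.331579.
Under the Kimura two-parameter model, d = −½ ln(1 − 2P − Q) − ¼ ln(1 − 2Q).
1 − 2P − Q = 0.173685, giving −½ ln(0.173685) = 0.875256.
1 − 2Q = 0.336842, giving −¼ ln(0.336842) = 0.272035.
d = 0.875256 + 0.272035 = 1.147291.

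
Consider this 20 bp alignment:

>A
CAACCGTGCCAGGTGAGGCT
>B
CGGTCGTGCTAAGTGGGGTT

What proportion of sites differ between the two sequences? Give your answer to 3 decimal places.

0.350

The sequences differ at 7 of 20 positions (sites 2, 3, 4, 10, 12, 16, 19).
p = 7/20 = 0.350.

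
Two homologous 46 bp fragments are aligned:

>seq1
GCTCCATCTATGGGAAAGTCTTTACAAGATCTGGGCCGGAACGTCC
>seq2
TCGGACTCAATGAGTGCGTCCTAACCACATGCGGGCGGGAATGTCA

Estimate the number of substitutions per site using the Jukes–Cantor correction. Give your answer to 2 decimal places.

0.60

The sequences differ at 19 of 46 sites, so p = 19/46 ≈ 0.413043.
d = −(3/4) ln(1 − 4p/3) = −0.75 ln(1 − 0.550724) = −0.75 ln(0.449276)
  = −0.75 × (-0.800118) = 0.600089 substitutions/site.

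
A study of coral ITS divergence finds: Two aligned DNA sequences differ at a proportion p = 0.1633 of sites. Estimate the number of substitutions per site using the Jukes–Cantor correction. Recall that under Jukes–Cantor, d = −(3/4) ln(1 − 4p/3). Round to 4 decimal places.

d = −(3/4) ln(1 − 4p/3) = −0.75 ln(1 − 0.217733) = −0.75 ln(0.782267)
  = −0.75 × (-0.245559) = 0.184169 substitutions/site.

0.1842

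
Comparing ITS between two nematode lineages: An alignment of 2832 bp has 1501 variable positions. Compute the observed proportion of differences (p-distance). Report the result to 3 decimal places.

p = 1501/2832 = 0.530014… ≈ 0.530 (to 3 d.p.).

0.530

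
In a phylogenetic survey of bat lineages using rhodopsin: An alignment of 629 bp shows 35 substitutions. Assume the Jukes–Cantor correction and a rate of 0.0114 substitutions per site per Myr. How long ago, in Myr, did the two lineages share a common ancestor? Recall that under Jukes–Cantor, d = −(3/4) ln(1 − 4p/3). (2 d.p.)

p = 35/629 ≈ 0.055644.
d = −(3/4) ln(1 − 4p/3) = −0.75 ln(1 − 0.074192) = −0.75 ln(0.925808)
  = −0.75 × (-0.077088) = 0.057816 substitutions/site.
Under a molecular clock d = 2μt, so t = d/(2μ) = 0.057816 / (2 × 0.0114) = 2.54 Myr.

2.54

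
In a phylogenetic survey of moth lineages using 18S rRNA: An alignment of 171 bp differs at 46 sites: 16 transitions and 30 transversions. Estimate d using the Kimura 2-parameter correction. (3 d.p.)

0.333

P = 16/171 ≈ 0.093567 and Q = 30/171 ≈ 0.175439.
Under the Kimura two-parameter model, d = −½ ln(1 − 2P − Q) − ¼ ln(1 − 2Q).
1 − 2P − Q = 0.637427, giving −½ ln(0.637427) = 0.225158.
1 − 2Q = 0.649122, giving −¼ ln(0.649122) = 0.108034.
d = 0.225158 + 0.108034 = 0.333192.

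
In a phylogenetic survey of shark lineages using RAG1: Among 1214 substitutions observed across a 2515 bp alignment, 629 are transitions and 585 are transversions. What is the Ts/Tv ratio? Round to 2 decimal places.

1.08

R = 629/585 = 1.075213… ≈ 1.08 (to 2 d.p.).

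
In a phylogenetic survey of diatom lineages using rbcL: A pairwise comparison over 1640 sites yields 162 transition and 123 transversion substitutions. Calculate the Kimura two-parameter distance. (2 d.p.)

P = 162/1640 ≈ 0.09878 and Q = 123/1640 = 0.075.
Under the Kimura two-parameter model, d = −½ ln(1 − 2P − Q) − ¼ ln(1 − 2Q).
1 − 2P − Q = 0.72744, giving −½ ln(0.72744) = 0.159112.
1 − 2Q = 0.85, giving −¼ ln(0.85) = 0.040630.
d = 0.159112 + 0.040630 = 0.199742.

0.20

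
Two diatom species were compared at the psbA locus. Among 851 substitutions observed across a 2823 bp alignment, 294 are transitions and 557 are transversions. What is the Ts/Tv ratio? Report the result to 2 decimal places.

0.53

R = 294/557 = 0.527827… ≈ 0.53 (to 2 d.p.).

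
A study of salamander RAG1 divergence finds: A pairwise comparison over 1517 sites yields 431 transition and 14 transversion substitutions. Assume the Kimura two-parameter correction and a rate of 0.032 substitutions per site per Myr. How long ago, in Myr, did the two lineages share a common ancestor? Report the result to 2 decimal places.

P = 431/1517 ≈ 0.284113 and Q = 14/1517 ≈ 0.009229.
Under the Kimura two-parameter model, d = −½ ln(1 − 2P − Q) − ¼ ln(1 − 2Q).
1 − 2P − Q = 0.422545, giving −½ ln(0.422545) = 0.430730.
1 − 2Q = 0.981542, giving −¼ ln(0.981542) = 0.004658.
d = 0.430730 + 0.004658 = 0.435388.
Under a molecular clock d = 2μt, so t = d/(2μ) = 0.435388 / (2 × 0.032) = 6.80 Myr.

6.80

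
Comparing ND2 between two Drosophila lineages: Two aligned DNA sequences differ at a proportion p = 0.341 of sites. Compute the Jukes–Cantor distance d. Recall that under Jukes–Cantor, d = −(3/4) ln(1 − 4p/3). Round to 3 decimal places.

0.455

d = −(3/4) ln(1 − 4p/3) = −0.75 ln(1 − 0.454667) = −0.75 ln(0.545333)
  = −0.75 × (-0.606359) = 0.454769 substitutions/site.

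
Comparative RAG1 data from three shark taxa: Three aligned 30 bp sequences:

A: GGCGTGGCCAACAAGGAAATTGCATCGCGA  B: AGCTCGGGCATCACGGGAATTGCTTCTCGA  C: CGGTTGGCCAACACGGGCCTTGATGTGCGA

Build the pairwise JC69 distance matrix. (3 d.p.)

d(A,B) = 0.383, d(A,C) = 0.503, d(B,C) = 0.503

A–B: 9/30 sites differ → p = 0.3, d = −0.75 ln(1 − 0.4) = 0.383119 ≈ 0.383.
A–C: 11/30 sites differ → p ≈ 0.366667, d = −0.75 ln(1 − 0.488889) = 0.503376 ≈ 0.503.
B–C: 11/30 sites differ → p ≈ 0.366667, d = −0.75 ln(1 − 0.488889) = 0.503376 ≈ 0.503.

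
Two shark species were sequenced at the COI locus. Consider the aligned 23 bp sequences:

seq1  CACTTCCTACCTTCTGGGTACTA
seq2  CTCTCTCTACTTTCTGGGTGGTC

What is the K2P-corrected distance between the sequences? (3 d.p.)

0.401

Of 23 sites, 4 differences are transitions and 3 are transversions, so P = 4/23 ≈ 0.173913 and Q = 3/23 ≈ 0.130435.
Under the Kimura two-parameter model, d = −½ ln(1 − 2P − Q) − ¼ ln(1 − 2Q).
1 − 2P − Q = 0.521739, giving −½ ln(0.521739) = 0.325294.
1 − 2Q = 0.73913, giving −¼ ln(0.73913) = 0.075570.
d = 0.325294 + 0.075570 = 0.400864.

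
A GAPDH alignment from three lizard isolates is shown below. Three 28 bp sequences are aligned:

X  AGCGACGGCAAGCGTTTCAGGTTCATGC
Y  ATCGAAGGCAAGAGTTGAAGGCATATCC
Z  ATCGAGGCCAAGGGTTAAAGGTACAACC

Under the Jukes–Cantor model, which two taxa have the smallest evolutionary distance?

X–Y: 9/28 differ, p = 0.321, d = 0.420.
X–Z: 9/28 differ, p = 0.321, d = 0.420.
Y–Z: 7/28 differ, p = 0.250, d = 0.304.
The smallest distance is between Y and Z.

Y and Z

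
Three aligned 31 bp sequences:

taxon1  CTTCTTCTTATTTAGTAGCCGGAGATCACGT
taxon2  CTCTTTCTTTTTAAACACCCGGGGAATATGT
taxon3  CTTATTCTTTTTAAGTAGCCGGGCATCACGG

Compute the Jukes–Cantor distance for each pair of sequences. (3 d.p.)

d(taxon1,taxon2) = 0.481, d(taxon1,taxon3) = 0.224, d(taxon2,taxon3) = 0.422

taxon1–taxon2: 11/31 sites differ → p ≈ 0.354839, d = −0.75 ln(1 − 0.473119) = 0.480585 ≈ 0.481.
taxon1–taxon3: 6/31 sites differ → p ≈ 0.193548, d = −0.75 ln(1 − 0.258064) = 0.223869 ≈ 0.224.
taxon2–taxon3: 10/31 sites differ → p ≈ 0.322581, d = −0.75 ln(1 − 0.430108) = 0.421731 ≈ 0.422.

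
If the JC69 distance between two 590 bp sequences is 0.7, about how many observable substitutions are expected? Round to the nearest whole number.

Invert JC69: p = (3/4)(1 − e^(−4d/3)) = 0.75 × (1 − e^(-0.933333)) = 0.75 × (1 − 0.393241) = 0.455069.
Expected differing sites = pL ≈ 0.455069 × 590 = 268.49071 ≈ 268.

268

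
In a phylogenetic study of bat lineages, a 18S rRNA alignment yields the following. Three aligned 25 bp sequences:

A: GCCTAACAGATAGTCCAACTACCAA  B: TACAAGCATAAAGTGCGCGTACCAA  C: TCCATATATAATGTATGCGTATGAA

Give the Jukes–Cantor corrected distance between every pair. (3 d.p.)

A–B: 10/25 sites differ → p = 0.4, d = −0.75 ln(1 − 0.533333) = 0.571605 ≈ 0.572.
A–C: 14/25 sites differ → p = 0.56, d = −0.75 ln(1 − 0.746667) = 1.029788 ≈ 1.030.
B–C: 9/25 sites differ → p = 0.36, d = −0.75 ln(1 − 0.48) = 0.490445 ≈ 0.490.

d(A,B) = 0.572, d(A,C) = 1.030, d(B,C) = 0.490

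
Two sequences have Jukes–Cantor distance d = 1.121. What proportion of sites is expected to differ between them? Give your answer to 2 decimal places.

p = (3/4)(1 − e^(−4d/3)) = 0.75 × (1 − e^(-1.494667)) = 0.75 × (1 − 0.224323) = 0.581758.

0.58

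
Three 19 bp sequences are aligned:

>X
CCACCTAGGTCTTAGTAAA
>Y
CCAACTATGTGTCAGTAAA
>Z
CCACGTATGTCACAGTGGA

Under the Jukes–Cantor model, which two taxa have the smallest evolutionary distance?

X–Y: 4/19 differ, p = 0.211, d = 0.247.
X–Z: 6/19 differ, p = 0.316, d = 0.410.
Y–Z: 6/19 differ, p = 0.316, d = 0.410.
The smallest distance is between X and Y.

X and Y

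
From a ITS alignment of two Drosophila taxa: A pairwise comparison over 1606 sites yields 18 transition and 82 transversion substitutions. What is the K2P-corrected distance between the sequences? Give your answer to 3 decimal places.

0.065

P = 18/1606 ≈ 0.011208 and Q = 82/1606 ≈ 0.051059.
Under the Kimura two-parameter model, d = −½ ln(1 − 2P − Q) − ¼ ln(1 − 2Q).
1 − 2P − Q = 0.926525, giving −½ ln(0.926525) = 0.038157.
1 − 2Q = 0.897882, giving −¼ ln(0.897882) = 0.026929.
d = 0.038157 + 0.026929 = 0.065086.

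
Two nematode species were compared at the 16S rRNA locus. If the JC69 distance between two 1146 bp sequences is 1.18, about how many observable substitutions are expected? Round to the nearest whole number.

681

Invert JC69: p = (3/4)(1 − e^(−4d/3)) = 0.75 × (1 − e^(-1.573333)) = 0.75 × (1 − 0.207353) = 0.594485.
Expected differing sites = pL ≈ 0.594485 × 1146 = 681.27981 ≈ 681.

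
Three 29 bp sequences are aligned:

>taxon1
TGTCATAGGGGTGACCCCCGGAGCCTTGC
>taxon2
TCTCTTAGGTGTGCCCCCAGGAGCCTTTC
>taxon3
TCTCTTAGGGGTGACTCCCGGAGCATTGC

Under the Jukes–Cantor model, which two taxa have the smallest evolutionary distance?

taxon1 and taxon3

taxon1–taxon2: 6/29 differ, p = 0.207, d = 0.242.
taxon1–taxon3: 4/29 differ, p = 0.138, d = 0.152.
taxon2–taxon3: 6/29 differ, p = 0.207, d = 0.242.
The smallest distance is between taxon1 and taxon3.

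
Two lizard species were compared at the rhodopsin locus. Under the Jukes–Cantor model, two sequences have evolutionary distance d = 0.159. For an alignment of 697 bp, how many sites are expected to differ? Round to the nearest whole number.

100

Invert JC69: p = (3/4)(1 − e^(−4d/3)) = 0.75 × (1 − e^(-0.212)) = 0.75 × (1 − 0.808965) = 0.143276.
Expected differing sites = pL ≈ 0.143276 × 697 = 99.863372 ≈ 100.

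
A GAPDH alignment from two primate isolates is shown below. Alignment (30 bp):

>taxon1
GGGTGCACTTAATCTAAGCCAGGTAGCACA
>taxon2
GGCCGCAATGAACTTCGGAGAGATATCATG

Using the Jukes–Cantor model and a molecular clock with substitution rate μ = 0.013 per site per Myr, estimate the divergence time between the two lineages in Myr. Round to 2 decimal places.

28.08

The sequences differ at 14 of 30 sites, so p = 14/30 ≈ 0.466667.
d = −(3/4) ln(1 − 4p/3) = −0.75 ln(1 − 0.622223) = −0.75 ln(0.377777)
  = −0.75 × (-0.973451) = 0.730088 substitutions/site.
Under a molecular clock d = 2μt, so t = d/(2μ) = 0.730088 / (2 × 0.013) = 28.08 Myr.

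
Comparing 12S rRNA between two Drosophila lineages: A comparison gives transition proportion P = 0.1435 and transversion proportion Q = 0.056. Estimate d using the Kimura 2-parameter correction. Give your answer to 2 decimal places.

0.24

Under the Kimura two-parameter model, d = −½ ln(1 − 2P − Q) − ¼ ln(1 − 2Q).
1 − 2P − Q = 0.657, giving −½ ln(0.657) = 0.210036.
1 − 2Q = 0.888, giving −¼ ln(0.888) = 0.029696.
d = 0.210036 + 0.029696 = 0.239732.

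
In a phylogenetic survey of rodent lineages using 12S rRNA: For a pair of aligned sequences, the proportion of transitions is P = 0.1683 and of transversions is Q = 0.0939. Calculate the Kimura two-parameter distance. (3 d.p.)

0.334

Under the Kimura two-parameter model, d = −½ ln(1 − 2P − Q) − ¼ ln(1 − 2Q).
1 − 2P − Q = 0.5695, giving −½ ln(0.5695) = 0.281498.
1 − 2Q = 0.8122, giving −¼ ln(0.8122) = 0.052002.
d = 0.281498 + 0.052002 = 0.333500.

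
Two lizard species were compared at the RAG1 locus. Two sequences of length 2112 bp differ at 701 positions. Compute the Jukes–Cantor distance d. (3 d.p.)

p = 701/2112 ≈ 0.331913.
d = −(3/4) ln(1 − 4p/3) = −0.75 ln(1 − 0.442551) = −0.75 ln(0.557449)
  = −0.75 × (-0.584384) = 0.438288 substitutions/site.

0.438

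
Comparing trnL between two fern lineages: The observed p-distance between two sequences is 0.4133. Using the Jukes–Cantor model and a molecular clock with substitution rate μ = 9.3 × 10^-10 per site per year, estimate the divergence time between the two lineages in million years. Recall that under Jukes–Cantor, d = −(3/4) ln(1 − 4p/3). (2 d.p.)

322.94

d = −(3/4) ln(1 − 4p/3) = −0.75 ln(1 − 0.551067) = −0.75 ln(0.448933)
  = −0.75 × (-0.800882) = 0.600662 substitutions/site.
Under a molecular clock d = 2μt, so t = d/(2μ) = 0.600662 / (2 × 9.3 × 10^-10) = 322.94 million years.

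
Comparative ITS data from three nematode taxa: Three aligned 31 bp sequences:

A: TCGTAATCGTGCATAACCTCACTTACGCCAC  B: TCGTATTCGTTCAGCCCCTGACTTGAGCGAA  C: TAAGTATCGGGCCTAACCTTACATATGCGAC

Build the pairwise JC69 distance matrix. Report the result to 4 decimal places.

d(A,B) = 0.4217, d(A,C) = 0.4217, d(B,C) = 0.8740

A–B: 10/31 sites differ → p ≈ 0.322581, d = −0.75 ln(1 − 0.430108) = 0.421731 ≈ 0.4217.
A–C: 10/31 sites differ → p ≈ 0.322581, d = −0.75 ln(1 − 0.430108) = 0.421731 ≈ 0.4217.
B–C: 16/31 sites differ → p ≈ 0.516129, d = −0.75 ln(1 − 0.688172) = 0.873978 ≈ 0.8740.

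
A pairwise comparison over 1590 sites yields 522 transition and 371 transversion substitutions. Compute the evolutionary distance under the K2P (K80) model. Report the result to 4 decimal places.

P = 522/1590 ≈ 0.328302 and Q = 371/1590 ≈ 0.233333.
Under the Kimura two-parameter model, d = −½ ln(1 − 2P − Q) − ¼ ln(1 − 2Q).
1 − 2P − Q = 0.110063, giving −½ ln(0.110063) = 1.103351.
1 − 2Q = 0.533334, giving −¼ ln(0.533334) = 0.157152.
d = 1.103351 + 0.157152 = 1.260503.

1.2605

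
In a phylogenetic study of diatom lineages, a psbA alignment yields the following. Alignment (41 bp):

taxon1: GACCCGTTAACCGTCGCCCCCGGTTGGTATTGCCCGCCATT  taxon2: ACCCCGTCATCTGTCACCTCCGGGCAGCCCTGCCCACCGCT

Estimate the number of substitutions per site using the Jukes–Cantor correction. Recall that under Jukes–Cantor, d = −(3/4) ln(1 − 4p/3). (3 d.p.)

The sequences differ at 16 of 41 sites, so p = 16/41 ≈ 0.390244.
d = −(3/4) ln(1 − 4p/3) = −0.75 ln(1 − 0.520325) = −0.75 ln(0.479675)
  = −0.75 × (-0.734646) = 0.550985 substitutions/site.

0.551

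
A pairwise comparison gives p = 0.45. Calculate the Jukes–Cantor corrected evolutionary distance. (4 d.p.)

0.6872

d = −(3/4) ln(1 − 4p/3) = −0.75 ln(1 − 0.6) = −0.75 ln(0.4)
  = −0.75 × (-0.916291) = 0.687218 substitutions/site.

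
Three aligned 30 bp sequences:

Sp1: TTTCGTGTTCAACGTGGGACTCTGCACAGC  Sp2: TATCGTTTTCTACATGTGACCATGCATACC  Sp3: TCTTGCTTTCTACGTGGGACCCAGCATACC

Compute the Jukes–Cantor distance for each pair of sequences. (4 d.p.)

d(Sp1,Sp2) = 0.3831, d(Sp1,Sp3) = 0.3831, d(Sp2,Sp3) = 0.2795

Sp1–Sp2: 9/30 sites differ → p = 0.3, d = −0.75 ln(1 − 0.4) = 0.383119 ≈ 0.3831.
Sp1–Sp3: 9/30 sites differ → p = 0.3, d = −0.75 ln(1 − 0.4) = 0.383119 ≈ 0.3831.
Sp2–Sp3: 7/30 sites differ → p ≈ 0.233333, d = −0.75 ln(1 − 0.311111) = 0.279506 ≈ 0.2795.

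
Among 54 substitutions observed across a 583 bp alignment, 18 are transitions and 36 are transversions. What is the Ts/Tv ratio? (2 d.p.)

0.50

R = 18/36 = 0.50.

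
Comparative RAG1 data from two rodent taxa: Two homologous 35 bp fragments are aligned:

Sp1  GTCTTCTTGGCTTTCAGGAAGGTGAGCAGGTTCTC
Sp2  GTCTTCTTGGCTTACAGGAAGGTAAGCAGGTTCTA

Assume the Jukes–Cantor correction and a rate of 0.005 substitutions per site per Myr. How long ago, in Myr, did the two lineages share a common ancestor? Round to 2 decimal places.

9.10

The sequences differ at 3 of 35 sites (14, 24, 35), so p = 3/35 ≈ 0.085714.
d = −(3/4) ln(1 − 4p/3) = −0.75 ln(1 − 0.114285) = −0.75 ln(0.885715)
  = −0.75 × (-0.121360) = 0.091020 substitutions/site.
Under a molecular clock d = 2μt, so t = d/(2μ) = 0.091020 / (2 × 0.005) = 9.10 Myr.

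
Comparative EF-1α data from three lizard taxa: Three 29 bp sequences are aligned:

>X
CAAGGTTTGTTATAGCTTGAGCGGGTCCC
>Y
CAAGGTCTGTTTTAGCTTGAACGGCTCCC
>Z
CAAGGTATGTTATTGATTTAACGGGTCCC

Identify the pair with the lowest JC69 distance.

X–Y: 4/29 differ, p = 0.138, d = 0.152.
X–Z: 5/29 differ, p = 0.172, d = 0.196.
Y–Z: 6/29 differ, p = 0.207, d = 0.242.
The smallest distance is between X and Y.

X and Y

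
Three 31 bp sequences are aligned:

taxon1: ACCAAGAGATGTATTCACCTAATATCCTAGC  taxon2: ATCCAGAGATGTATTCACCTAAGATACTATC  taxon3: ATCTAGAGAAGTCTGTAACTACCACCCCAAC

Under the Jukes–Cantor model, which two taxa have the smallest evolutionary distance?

taxon1 and taxon2

taxon1–taxon2: 5/31 differ, p = 0.161, d = 0.182.
taxon1–taxon3: 12/31 differ, p = 0.387, d = 0.544.
taxon2–taxon3: 12/31 differ, p = 0.387, d = 0.544.
The smallest distance is between taxon1 and taxon2.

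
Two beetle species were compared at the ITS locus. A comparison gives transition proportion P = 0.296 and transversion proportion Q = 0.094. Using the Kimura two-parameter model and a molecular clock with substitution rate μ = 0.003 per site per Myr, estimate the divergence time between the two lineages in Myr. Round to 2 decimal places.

Under the Kimura two-parameter model, d = −½ ln(1 − 2P − Q) − ¼ ln(1 − 2Q).
1 − 2P − Q = 0.314, giving −½ ln(0.314) = 0.579181.
1 − 2Q = 0.812, giving −¼ ln(0.812) = 0.052064.
d = 0.579181 + 0.052064 = 0.631245.
Under a molecular clock d = 2μt, so t = d/(2μ) = 0.631245 / (2 × 0.003) = 105.21 Myr.

105.21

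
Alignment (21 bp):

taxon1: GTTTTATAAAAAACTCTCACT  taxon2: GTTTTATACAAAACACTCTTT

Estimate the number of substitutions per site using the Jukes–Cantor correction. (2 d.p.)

0.22

The sequences differ at 4 of 21 sites (9, 15, 19, 20), so p = 4/21 ≈ 0.190476.
d = −(3/4) ln(1 − 4p/3) = −0.75 ln(1 − 0.253968) = −0.75 ln(0.746032)
  = −0.75 × (-0.292987) = 0.219740 substitutions/site.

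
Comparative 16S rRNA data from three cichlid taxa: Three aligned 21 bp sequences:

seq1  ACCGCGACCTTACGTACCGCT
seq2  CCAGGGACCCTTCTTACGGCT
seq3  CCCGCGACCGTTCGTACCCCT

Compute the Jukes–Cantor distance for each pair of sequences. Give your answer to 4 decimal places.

seq1–seq2: 7/21 sites differ → p ≈ 0.333333, d = −0.75 ln(1 − 0.444444) = 0.440839 ≈ 0.4408.
seq1–seq3: 4/21 sites differ → p ≈ 0.190476, d = −0.75 ln(1 − 0.253968) = 0.219740 ≈ 0.2197.
seq2–seq3: 6/21 sites differ → p ≈ 0.285714, d = −0.75 ln(1 − 0.380952) = 0.359679 ≈ 0.3597.

d(seq1,seq2) = 0.4408, d(seq1,seq3) = 0.2197, d(seq2,seq3) = 0.3597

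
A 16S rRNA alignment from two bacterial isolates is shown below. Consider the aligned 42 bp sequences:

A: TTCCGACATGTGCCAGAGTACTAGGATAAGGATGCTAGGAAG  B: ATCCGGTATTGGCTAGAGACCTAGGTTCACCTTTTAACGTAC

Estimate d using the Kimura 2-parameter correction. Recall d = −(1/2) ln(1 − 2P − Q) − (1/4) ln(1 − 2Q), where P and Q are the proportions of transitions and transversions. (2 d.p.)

0.71

Of 42 sites, 4 differences are transitions and 15 are transversions, so P = 4/42 ≈ 0.095238 and Q = 15/42 ≈ 0.357143.
Under the Kimura two-parameter model, d = −½ ln(1 − 2P − Q) − ¼ ln(1 − 2Q).
1 − 2P − Q = 0.452381, giving −½ ln(0.452381) = 0.396615.
1 − 2Q = 0.285714, giving −¼ ln(0.285714) = 0.313191.
d = 0.396615 + 0.313191 = 0.709806.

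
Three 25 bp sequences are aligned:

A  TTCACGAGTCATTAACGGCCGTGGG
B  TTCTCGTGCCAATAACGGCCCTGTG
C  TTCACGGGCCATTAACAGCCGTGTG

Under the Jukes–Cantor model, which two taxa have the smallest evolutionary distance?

A and C

A–B: 6/25 differ, p = 0.240, d = 0.289.
A–C: 4/25 differ, p = 0.160, d = 0.180.
B–C: 5/25 differ, p = 0.200, d = 0.233.
The smallest distance is between A and C.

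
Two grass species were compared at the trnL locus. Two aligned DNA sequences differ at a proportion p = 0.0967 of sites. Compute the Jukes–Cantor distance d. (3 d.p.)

0.104

d = −(3/4) ln(1 − 4p/3) = −0.75 ln(1 − 0.128933) = −0.75 ln(0.871067)
  = −0.75 × (-0.138036) = 0.103527 substitutions/site.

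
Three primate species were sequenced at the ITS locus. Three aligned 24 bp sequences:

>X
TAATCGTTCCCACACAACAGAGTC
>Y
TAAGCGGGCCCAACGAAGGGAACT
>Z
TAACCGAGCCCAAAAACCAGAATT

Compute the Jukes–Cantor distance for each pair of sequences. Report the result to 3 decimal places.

d(X,Y) = 0.708, d(X,Z) = 0.441, d(Y,Z) = 0.441

X–Y: 11/24 sites differ → p ≈ 0.458333, d = −0.75 ln(1 − 0.611111) = 0.708346 ≈ 0.708.
X–Z: 8/24 sites differ → p ≈ 0.333333, d = −0.75 ln(1 − 0.444444) = 0.440839 ≈ 0.441.
Y–Z: 8/24 sites differ → p ≈ 0.333333, d = −0.75 ln(1 − 0.444444) = 0.440839 ≈ 0.441.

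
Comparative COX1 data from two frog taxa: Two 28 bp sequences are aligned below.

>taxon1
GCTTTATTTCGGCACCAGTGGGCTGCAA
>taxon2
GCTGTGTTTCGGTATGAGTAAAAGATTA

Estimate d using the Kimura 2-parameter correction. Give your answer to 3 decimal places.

Of 28 sites, 8 differences are transitions and 5 are transversions, so P = 8/28 ≈ 0.285714 and Q = 5/28 ≈ 0.178571.
Under the Kimura two-parameter model, d = −½ ln(1 − 2P − Q) − ¼ ln(1 − 2Q).
1 − 2P − Q = 0.250001, giving −½ ln(0.250001) = 0.693145.
1 − 2Q = 0.642858, giving −¼ ln(0.642858) = 0.110458.
d = 0.693145 + 0.110458 = 0.803603.

0.804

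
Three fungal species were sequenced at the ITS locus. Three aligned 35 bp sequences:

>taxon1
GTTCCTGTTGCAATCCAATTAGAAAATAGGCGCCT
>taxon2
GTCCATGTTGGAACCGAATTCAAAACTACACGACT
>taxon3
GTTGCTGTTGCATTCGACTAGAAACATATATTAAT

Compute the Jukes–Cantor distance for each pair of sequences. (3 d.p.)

taxon1–taxon2: 11/35 sites differ → p ≈ 0.314286, d = −0.75 ln(1 − 0.419048) = 0.407315 ≈ 0.407.
taxon1–taxon3: 14/35 sites differ → p = 0.4, d = −0.75 ln(1 − 0.533333) = 0.571605 ≈ 0.572.
taxon2–taxon3: 15/35 sites differ → p ≈ 0.428571, d = −0.75 ln(1 − 0.571428) = 0.635472 ≈ 0.635.

d(taxon1,taxon2) = 0.407, d(taxon1,taxon3) = 0.572, d(taxon2,taxon3) = 0.635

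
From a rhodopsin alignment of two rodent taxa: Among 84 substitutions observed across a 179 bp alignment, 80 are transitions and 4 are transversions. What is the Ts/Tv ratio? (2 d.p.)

R = 80/4 = 20.00.

20.00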